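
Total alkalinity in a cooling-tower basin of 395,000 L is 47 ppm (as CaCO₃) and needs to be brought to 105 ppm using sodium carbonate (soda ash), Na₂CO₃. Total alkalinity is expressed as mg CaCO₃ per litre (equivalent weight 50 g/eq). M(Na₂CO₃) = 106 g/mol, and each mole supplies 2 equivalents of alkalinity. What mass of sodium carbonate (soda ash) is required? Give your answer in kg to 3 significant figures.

Alkalinity to add: (105 − 47) = 58 mg/L as CaCO₃ × 395,000 L = 22,910 g as CaCO₃.
Equivalents: 22,910 g ÷ 50 g/eq = 458.2 eq.
Each mole of Na₂CO₃ supplies 2 eq, so 458.2 / 2 = 229.1 mol.
Mass: 229.1 mol × 106 g/mol = 24,280 g.

24.3 kg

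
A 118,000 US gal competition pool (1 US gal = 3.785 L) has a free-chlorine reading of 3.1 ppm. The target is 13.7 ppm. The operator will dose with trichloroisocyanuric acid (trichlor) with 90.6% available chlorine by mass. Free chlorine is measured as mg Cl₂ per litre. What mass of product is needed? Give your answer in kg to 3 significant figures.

5.23 kg

Volume: 118,000 US gal × 3.785 L/gal = 446,630 L.
Chlorine deficit: 13.7 − 3.1 = 10.6 ppm = 10.6 mg/L as Cl₂.
Cl₂ equivalent needed: 10.6 mg/L × 446,630 L = 4,734,000 mg = 4734 g.
Product at 90.6% available chlorine: 4734 / 0.906 = 5225 g.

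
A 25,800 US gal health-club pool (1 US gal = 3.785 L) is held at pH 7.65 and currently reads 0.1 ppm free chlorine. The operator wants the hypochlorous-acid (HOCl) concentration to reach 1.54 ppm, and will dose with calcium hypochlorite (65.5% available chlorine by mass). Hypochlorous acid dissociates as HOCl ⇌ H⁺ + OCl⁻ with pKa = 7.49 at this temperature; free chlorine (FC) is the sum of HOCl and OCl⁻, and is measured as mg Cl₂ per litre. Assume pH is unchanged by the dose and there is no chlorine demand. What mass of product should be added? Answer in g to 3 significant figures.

Volume: 25,800 US gal × 3.785 L/gal = 97,653 L.
[OCl⁻]/[HOCl] = 10^(pH − pKa) = 10^(7.65 − 7.49) = 1.445; fraction as HOCl = 1/(1 + 1.445) = 0.4089.
Free chlorine required for 1.54 ppm HOCl: 1.54 / 0.4089 = 3.766 ppm.
FC to add: 3.766 − 0.1 = 3.666 mg/L as Cl₂.
Cl₂ equivalent: 3.666 mg/L × 97,653 L = 358 g.
Product at 65.5% available Cl: 358 / 0.655 = 546.6 g.

547 g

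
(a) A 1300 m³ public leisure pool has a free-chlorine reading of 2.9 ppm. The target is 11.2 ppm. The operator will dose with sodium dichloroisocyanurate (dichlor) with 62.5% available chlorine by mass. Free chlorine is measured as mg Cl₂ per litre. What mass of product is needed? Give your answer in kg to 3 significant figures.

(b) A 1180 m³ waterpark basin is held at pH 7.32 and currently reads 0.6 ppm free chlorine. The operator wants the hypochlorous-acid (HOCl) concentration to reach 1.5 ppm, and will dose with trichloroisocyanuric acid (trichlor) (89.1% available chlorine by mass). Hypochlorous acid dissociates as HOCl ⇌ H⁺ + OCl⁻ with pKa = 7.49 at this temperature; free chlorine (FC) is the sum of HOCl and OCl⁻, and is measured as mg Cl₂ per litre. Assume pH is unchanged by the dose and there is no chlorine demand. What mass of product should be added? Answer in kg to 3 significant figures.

(a) 17.3 kg; (b) 2.53 kg

(a) Volume: 1300 m³ = 1,300,000 L.
(a) Chlorine deficit: 11.2 − 2.9 = 8.3 ppm = 8.3 mg/L as Cl₂.
(a) Cl₂ equivalent needed: 8.3 mg/L × 1,300,000 L = 10,790,000 mg = 10,790 g.
(a) Product at 62.5% available chlorine: 10,790 / 0.625 = 17,260 g.

(b) Volume: 1180 m³ = 1,180,000 L.
(b) [OCl⁻]/[HOCl] = 10^(pH − pKa) = 10^(7.32 − 7.49) = 0.6761; fraction as HOCl = 1/(1 + 0.6761) = 0.5966.
(b) Free chlorine required for 1.5 ppm HOCl: 1.5 / 0.5966 = 2.514 ppm.
(b) FC to add: 2.514 − 0.6 = 1.914 mg/L as Cl₂.
(b) Cl₂ equivalent: 1.914 mg/L × 1,180,000 L = 2259 g.
(b) Product at 89.1% available Cl: 2259 / 0.891 = 2535 g.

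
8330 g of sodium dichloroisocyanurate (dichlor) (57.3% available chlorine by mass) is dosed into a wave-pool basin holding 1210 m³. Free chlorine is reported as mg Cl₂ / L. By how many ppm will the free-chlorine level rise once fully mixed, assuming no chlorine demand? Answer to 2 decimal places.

3.94 ppm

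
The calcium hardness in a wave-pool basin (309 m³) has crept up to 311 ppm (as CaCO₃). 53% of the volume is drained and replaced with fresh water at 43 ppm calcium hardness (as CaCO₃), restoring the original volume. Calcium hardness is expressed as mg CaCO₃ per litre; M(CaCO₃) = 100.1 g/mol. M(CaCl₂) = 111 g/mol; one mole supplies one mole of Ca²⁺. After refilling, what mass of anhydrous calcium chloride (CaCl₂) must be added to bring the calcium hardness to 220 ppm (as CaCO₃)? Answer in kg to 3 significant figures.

Volume: 309 m³ = 309,000 L.
After draining 53% and refilling: 311 × 0.47 + 43 × 0.53 = 168.96 ppm.
Deficit to target: 220 − 168.96 = 51.04 mg/L.
As CaCO₃: 51.04 mg/L × 309,000 L = 15,770 g; ÷ 100.1 = 157.6 mol Ca²⁺.
Mass: 157.6 × 111 = 17,490 g.

17.5 kg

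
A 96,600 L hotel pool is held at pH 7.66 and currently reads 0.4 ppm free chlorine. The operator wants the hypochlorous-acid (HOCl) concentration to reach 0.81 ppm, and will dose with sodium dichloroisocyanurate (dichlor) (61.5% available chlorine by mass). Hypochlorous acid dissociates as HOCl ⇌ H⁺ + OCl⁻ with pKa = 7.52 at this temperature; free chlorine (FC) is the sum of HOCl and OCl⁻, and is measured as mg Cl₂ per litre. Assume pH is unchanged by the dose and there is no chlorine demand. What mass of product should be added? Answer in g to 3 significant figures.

[OCl⁻]/[HOCl] = 10^(pH − pKa) = 10^(7.66 − 7.52) = 1.38; fraction as HOCl = 1/(1 + 1.38) = 0.4201.
Free chlorine required for 0.81 ppm HOCl: 0.81 / 0.4201 = 1.928 ppm.
FC to add: 1.928 − 0.4 = 1.528 mg/L as Cl₂.
Cl₂ equivalent: 1.528 mg/L × 96,600 L = 147.6 g.
Product at 61.5% available Cl: 147.6 / 0.615 = 240 g.

240 g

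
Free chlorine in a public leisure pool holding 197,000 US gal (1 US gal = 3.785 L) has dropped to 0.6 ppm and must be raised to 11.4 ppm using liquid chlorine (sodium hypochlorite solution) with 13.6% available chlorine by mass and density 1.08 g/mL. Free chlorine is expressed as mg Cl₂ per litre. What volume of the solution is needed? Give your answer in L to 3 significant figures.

Volume: 197,000 US gal × 3.785 L/gal = 745,645 L.
Chlorine deficit: 11.4 − 0.6 = 10.8 ppm = 10.8 mg/L as Cl₂.
Cl₂ equivalent needed: 10.8 mg/L × 745,645 L = 8,053,000 mg = 8053 g.
Product at 13.6% available chlorine: 8053 / 0.136 = 59,210 g.
Volume at density 1.08 g/mL: 59,210 g ÷ 1.08 g/mL = 54,830 mL.

54.8 L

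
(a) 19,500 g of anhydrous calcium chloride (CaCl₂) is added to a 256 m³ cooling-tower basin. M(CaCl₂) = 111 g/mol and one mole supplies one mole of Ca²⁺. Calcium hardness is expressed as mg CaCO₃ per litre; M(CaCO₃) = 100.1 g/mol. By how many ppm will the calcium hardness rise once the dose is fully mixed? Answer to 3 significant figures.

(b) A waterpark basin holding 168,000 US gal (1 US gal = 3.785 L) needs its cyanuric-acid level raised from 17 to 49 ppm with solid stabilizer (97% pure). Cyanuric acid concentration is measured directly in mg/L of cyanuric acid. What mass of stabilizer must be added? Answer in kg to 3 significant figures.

(a) 68.7 ppm; (b) 21.0 kg

(a) Volume: 256 m³ = 256,000 L.
(a) Moles of Ca²⁺: 19,500 g ÷ 111 g/mol = 175.7 mol.
(a) As CaCO₃: 175.7 mol × 100.1 g/mol = 17,590 g.
(a) Rise: 17,590 g / 256,000 L × 1000 = 68.69 mg/L.

(b) Volume: 168,000 US gal × 3.785 L/gal = 635,880 L.
(b) CYA to add: (49 − 17) = 32 mg/L × 635,880 L = 20,350 g cyanuric acid.
(b) At 97% purity: 20,350 / 0.97 = 20,980 g product.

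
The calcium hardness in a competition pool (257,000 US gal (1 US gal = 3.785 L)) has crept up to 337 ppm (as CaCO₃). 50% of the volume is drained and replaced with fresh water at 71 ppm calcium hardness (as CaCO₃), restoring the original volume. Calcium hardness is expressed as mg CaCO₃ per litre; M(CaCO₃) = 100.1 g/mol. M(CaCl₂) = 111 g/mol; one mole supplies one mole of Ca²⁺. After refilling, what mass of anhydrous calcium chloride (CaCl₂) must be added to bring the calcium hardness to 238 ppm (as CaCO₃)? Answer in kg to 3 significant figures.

Volume: 257,000 US gal × 3.785 L/gal = 972,745 L.
After draining 50% and refilling: 337 × 0.50 + 71 × 0.50 = 204 ppm.
Deficit to target: 238 − 204 = 34 mg/L.
As CaCO₃: 34 mg/L × 972,745 L = 33,070 g; ÷ 100.1 = 330.4 mol Ca²⁺.
Mass: 330.4 × 111 = 36,670 g.

36.7 kg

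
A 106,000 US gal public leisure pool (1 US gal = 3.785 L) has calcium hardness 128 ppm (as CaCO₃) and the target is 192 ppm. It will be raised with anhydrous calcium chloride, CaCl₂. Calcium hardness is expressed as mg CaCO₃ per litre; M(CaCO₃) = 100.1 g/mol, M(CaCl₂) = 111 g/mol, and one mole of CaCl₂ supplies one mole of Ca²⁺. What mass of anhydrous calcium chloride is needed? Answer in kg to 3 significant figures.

28.5 kg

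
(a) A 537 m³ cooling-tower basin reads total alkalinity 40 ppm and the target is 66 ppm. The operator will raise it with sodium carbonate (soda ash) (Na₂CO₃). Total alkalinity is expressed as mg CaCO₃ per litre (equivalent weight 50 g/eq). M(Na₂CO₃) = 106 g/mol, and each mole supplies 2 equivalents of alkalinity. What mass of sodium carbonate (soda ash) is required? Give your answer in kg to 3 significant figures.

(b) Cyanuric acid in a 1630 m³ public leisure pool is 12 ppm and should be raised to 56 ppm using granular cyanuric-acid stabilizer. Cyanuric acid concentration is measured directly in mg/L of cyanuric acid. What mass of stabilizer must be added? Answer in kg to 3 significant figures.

(a) 14.8 kg; (b) 71.7 kg

(a) Volume: 537 m³ = 537,000 L.
(a) Alkalinity to add: (66 − 40) = 26 mg/L as CaCO₃ × 537,000 L = 13,960 g as CaCO₃.
(a) Equivalents: 13,960 g ÷ 50 g/eq = 279.2 eq.
(a) Each mole of Na₂CO₃ supplies 2 eq, so 279.2 / 2 = 139.6 mol.
(a) Mass: 139.6 mol × 106 g/mol = 14,800 g.

(b) Volume: 1630 m³ = 1,630,000 L.
(b) CYA to add: (56 − 12) = 44 mg/L × 1,630,000 L = 71,720 g cyanuric acid.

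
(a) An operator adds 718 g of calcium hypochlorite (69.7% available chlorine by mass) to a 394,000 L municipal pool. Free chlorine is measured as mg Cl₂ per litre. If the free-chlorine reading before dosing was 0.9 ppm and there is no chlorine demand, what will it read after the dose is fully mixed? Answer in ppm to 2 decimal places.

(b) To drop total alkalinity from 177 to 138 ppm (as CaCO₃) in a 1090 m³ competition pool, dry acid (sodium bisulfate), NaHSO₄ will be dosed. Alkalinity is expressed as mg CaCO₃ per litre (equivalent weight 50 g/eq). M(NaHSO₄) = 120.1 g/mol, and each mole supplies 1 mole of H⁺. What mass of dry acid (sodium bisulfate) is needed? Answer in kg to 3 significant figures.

(a) 2.17 ppm; (b) 102 kg

(a) Available chlorine delivered: 718 g × 0.697 = 500.4 g as Cl₂.
(a) Concentration rise: 500.4 g / 394,000 L = 1.27 mg/L = 1.27 ppm.
(a) Final FC: 0.9 + 1.27 = 2.17 ppm.

(b) Volume: 1090 m³ = 1,090,000 L.
(b) Alkalinity to neutralize: (177 − 138) = 39 mg/L as CaCO₃ × 1,090,000 L = 42,510 g as CaCO₃.
(b) Equivalents of H⁺ required: 42,510 ÷ 50 g/eq = 850.2 eq = 850.2 mol NaHSO₄.
(b) Mass of NaHSO₄: 850.2 × 120.1 = 102,100 g.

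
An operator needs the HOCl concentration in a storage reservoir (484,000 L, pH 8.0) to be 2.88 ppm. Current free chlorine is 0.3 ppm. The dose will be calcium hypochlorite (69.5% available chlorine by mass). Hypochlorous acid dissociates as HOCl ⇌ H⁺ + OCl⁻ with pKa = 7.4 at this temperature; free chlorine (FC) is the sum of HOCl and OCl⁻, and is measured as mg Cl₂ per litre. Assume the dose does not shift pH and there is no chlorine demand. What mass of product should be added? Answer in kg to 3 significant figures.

9.78 kg

[OCl⁻]/[HOCl] = 10^(pH − pKa) = 10^(8.0 − 7.4) = 3.981; fraction as HOCl = 1/(1 + 3.981) = 0.2008.
Free chlorine required for 2.88 ppm HOCl: 2.88 / 0.2008 = 14.35 ppm.
FC to add: 14.35 − 0.3 = 14.05 mg/L as Cl₂.
Cl₂ equivalent: 14.05 mg/L × 484,000 L = 6798 g.
Product at 69.5% available Cl: 6798 / 0.695 = 9781 g.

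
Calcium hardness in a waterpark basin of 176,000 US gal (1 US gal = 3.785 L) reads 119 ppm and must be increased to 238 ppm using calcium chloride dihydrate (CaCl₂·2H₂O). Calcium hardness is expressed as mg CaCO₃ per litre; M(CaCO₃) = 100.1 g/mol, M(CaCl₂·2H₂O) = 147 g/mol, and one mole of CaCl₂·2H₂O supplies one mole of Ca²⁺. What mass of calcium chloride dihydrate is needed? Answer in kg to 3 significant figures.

Volume: 176,000 US gal × 3.785 L/gal = 666,160 L.
Hardness to add: (238 − 119) = 119 mg/L as CaCO₃ × 666,160 L = 79,270 g as CaCO₃.
Moles of Ca²⁺ (1 mol Ca²⁺ ≡ 1 mol CaCO₃): 79,270 / 100.1 g/mol = 791.9 mol.
Mass of CaCl₂·2H₂O: 791.9 × 147 = 116,400 g.

116 kg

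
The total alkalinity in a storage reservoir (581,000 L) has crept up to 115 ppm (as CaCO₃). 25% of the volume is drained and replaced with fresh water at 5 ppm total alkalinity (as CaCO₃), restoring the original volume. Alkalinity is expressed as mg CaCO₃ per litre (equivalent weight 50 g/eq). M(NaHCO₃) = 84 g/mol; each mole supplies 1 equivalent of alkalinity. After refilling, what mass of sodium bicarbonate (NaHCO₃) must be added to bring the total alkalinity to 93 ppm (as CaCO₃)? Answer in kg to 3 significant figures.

5.37 kg

After draining 25% and refilling: 115 × 0.75 + 5 × 0.25 = 87.5 ppm.
Deficit to target: 93 − 87.5 = 5.5 mg/L.
As CaCO₃: 5.5 mg/L × 581,000 L = 3196 g; ÷ 50 g/eq ÷ 1 = 63.91 mol NaHCO₃.
Mass: 63.91 × 84 = 5368 g.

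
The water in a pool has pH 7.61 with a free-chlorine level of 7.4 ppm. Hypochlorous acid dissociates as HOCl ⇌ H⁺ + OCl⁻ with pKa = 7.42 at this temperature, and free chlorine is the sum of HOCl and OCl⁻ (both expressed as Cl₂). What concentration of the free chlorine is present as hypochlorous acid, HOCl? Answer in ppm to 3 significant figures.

[OCl⁻]/[HOCl] = 10^(pH − pKa) = 10^(7.61 − 7.42) = 10^0.19 = 1.549.
Fraction as HOCl = 1 / (1 + 1.549) = 0.3923.
HOCl = 0.3923 × 7.4 ppm = 2.903 ppm.

2.90 ppm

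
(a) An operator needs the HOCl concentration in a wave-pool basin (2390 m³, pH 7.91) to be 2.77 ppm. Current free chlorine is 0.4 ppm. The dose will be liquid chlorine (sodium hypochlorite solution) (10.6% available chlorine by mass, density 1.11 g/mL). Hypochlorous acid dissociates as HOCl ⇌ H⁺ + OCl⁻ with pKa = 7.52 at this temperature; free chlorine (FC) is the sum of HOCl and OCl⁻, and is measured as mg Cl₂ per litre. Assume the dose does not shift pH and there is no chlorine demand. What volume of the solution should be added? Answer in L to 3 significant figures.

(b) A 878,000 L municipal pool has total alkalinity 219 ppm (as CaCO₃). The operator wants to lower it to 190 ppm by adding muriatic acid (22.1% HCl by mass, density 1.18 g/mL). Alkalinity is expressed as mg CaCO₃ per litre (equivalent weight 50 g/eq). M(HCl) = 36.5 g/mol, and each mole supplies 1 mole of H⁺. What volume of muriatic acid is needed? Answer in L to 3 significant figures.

(a) Volume: 2390 m³ = 2,390,000 L.
(a) [OCl⁻]/[HOCl] = 10^(pH − pKa) = 10^(7.91 − 7.52) = 2.455; fraction as HOCl = 1/(1 + 2.455) = 0.2895.
(a) Free chlorine required for 2.77 ppm HOCl: 2.77 / 0.2895 = 9.57 ppm.
(a) FC to add: 9.57 − 0.4 = 9.17 mg/L as Cl₂.
(a) Cl₂ equivalent: 9.17 mg/L × 2,390,000 L = 21,920 g.
(a) Product at 10.6% available Cl: 21,920 / 0.106 = 206,700 g.
(a) Volume: 206,700 g ÷ 1.11 g/mL = 186,300 mL.

(b) Alkalinity to neutralize: (219 − 190) = 29 mg/L as CaCO₃ × 878,000 L = 25,460 g as CaCO₃.
(b) Equivalents of H⁺ required: 25,460 ÷ 50 g/eq = 509.2 eq = 509.2 mol HCl.
(b) Mass of HCl: 509.2 × 36.5 = 18,590 g.
(b) Mass of 22.1% solution: 18,590 / 0.221 = 84,110 g.
(b) Volume: 84,110 g ÷ 1.18 g/mL = 71,280 mL.

(a) 186 L; (b) 71.3 L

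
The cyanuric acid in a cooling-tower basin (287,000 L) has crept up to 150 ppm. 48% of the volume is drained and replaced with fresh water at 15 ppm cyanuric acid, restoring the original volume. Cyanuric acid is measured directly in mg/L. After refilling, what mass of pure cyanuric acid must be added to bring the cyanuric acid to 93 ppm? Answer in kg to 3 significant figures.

After draining 48% and refilling: 150 × 0.52 + 15 × 0.48 = 85.2 ppm.
Deficit to target: 93 − 85.2 = 7.8 mg/L.
Mass: 7.8 mg/L × 287,000 L = 2239 g cyanuric acid.

2.24 kg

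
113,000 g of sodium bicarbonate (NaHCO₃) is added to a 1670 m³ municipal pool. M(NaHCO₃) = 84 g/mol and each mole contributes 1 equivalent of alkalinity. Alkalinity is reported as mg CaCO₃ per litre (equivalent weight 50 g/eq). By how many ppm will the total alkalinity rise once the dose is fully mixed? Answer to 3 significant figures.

Volume: 1670 m³ = 1,670,000 L.
Moles of NaHCO₃: 113,000 g ÷ 84 g/mol = 1345 mol → 1345 eq of alkalinity.
As CaCO₃: 1345 eq × 50 g/eq = 67,260 g.
Rise: 67,260 g / 1,670,000 L × 1000 = 40.28 mg/L.

40.3 ppm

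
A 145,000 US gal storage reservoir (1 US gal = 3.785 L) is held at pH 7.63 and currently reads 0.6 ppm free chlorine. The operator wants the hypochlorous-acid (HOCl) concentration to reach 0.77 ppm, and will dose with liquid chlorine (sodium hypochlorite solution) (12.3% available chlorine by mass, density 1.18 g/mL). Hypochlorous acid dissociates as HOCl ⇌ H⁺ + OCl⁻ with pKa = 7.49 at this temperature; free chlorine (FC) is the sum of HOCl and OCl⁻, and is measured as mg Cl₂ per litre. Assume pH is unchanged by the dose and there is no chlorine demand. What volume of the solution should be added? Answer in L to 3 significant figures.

4.66 L

Volume: 145,000 US gal × 3.785 L/gal = 548,825 L.
[OCl⁻]/[HOCl] = 10^(pH − pKa) = 10^(7.63 − 7.49) = 1.38; fraction as HOCl = 1/(1 + 1.38) = 0.4201.
Free chlorine required for 0.77 ppm HOCl: 0.77 / 0.4201 = 1.833 ppm.
FC to add: 1.833 − 0.6 = 1.233 mg/L as Cl₂.
Cl₂ equivalent: 1.233 mg/L × 548,825 L = 676.6 g.
Product at 12.3% available Cl: 676.6 / 0.123 = 5501 g.
Volume: 5501 g ÷ 1.18 g/mL = 4662 mL.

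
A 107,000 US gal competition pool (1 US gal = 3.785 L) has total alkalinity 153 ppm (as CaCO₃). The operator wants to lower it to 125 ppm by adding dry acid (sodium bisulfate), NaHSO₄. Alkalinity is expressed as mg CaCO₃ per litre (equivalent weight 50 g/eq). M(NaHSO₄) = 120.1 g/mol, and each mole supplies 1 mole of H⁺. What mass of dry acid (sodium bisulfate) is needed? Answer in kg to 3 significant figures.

27.2 kg

Volume: 107,000 US gal × 3.785 L/gal = 404,995 L.
Alkalinity to neutralize: (153 − 125) = 28 mg/L as CaCO₃ × 404,995 L = 11,340 g as CaCO₃.
Equivalents of H⁺ required: 11,340 ÷ 50 g/eq = 226.8 eq = 226.8 mol NaHSO₄.
Mass of NaHSO₄: 226.8 × 120.1 = 27,240 g.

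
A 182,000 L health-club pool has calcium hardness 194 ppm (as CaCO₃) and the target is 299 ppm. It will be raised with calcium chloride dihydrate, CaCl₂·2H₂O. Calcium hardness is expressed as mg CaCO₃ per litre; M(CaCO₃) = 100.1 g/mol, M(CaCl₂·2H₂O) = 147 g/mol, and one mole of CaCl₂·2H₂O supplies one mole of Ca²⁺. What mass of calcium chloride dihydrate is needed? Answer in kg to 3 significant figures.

28.1 kg

Hardness to add: (299 − 194) = 105 mg/L as CaCO₃ × 182,000 L = 19,110 g as CaCO₃.
Moles of Ca²⁺ (1 mol Ca²⁺ ≡ 1 mol CaCO₃): 19,110 / 100.1 g/mol = 190.9 mol.
Mass of CaCl₂·2H₂O: 190.9 × 147 = 28,060 g.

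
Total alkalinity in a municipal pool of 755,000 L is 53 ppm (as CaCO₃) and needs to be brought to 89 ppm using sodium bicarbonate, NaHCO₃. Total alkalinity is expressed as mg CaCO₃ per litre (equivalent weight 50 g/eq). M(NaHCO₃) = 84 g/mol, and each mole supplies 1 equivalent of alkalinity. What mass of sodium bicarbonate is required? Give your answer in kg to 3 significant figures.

45.7 kg

Alkalinity to add: (89 − 53) = 36 mg/L as CaCO₃ × 755,000 L = 27,180 g as CaCO₃.
Equivalents: 27,180 g ÷ 50 g/eq = 543.6 eq.
NaHCO₃ supplies 1 eq per mole → 543.6 mol.
Mass: 543.6 mol × 84 g/mol = 45,660 g.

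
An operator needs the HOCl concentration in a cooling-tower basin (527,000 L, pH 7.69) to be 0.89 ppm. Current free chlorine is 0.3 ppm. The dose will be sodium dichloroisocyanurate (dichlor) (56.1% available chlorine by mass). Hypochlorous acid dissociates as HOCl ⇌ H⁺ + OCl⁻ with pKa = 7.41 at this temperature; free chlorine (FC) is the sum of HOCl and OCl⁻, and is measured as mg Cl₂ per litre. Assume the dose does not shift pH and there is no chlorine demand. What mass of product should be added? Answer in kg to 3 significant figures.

[OCl⁻]/[HOCl] = 10^(pH − pKa) = 10^(7.69 − 7.41) = 1.905; fraction as HOCl = 1/(1 + 1.905) = 0.3442.
Free chlorine required for 0.89 ppm HOCl: 0.89 / 0.3442 = 2.586 ppm.
FC to add: 2.586 − 0.3 = 2.286 mg/L as Cl₂.
Cl₂ equivalent: 2.286 mg/L × 527,000 L = 1205 g.
Product at 56.1% available Cl: 1205 / 0.561 = 2147 g.

2.15 kg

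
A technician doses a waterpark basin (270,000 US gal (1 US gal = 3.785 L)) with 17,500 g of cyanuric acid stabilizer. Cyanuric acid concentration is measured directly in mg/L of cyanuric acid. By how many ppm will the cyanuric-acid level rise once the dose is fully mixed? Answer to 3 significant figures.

Volume: 270,000 US gal × 3.785 L/gal = 1,021,950 L.
Rise: 17,500 g / 1,021,950 L × 1000 = 17.12 mg/L.

17.1 ppm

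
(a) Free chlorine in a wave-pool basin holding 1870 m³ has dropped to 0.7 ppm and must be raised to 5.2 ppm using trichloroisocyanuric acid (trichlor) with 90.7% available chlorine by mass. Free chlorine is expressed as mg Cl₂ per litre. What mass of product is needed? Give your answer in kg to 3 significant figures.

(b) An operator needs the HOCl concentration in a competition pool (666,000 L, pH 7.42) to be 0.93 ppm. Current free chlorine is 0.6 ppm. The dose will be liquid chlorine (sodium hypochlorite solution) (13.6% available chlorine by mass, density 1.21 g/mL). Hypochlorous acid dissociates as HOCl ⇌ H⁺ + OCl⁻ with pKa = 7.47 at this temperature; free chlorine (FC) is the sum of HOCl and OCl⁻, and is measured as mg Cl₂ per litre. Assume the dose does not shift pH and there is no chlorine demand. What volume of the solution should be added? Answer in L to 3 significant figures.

(a) Volume: 1870 m³ = 1,870,000 L.
(a) Chlorine deficit: 5.2 − 0.7 = 4.5 ppm = 4.5 mg/L as Cl₂.
(a) Cl₂ equivalent needed: 4.5 mg/L × 1,870,000 L = 8,415,000 mg = 8415 g.
(a) Product at 90.7% available chlorine: 8415 / 0.907 = 9278 g.

(b) [OCl⁻]/[HOCl] = 10^(pH − pKa) = 10^(7.42 − 7.47) = 0.8913; fraction as HOCl = 1/(1 + 0.8913) = 0.5288.
(b) Free chlorine required for 0.93 ppm HOCl: 0.93 / 0.5288 = 1.759 ppm.
(b) FC to add: 1.759 − 0.6 = 1.159 mg/L as Cl₂.
(b) Cl₂ equivalent: 1.159 mg/L × 666,000 L = 771.8 g.
(b) Product at 13.6% available Cl: 771.8 / 0.136 = 5675 g.
(b) Volume: 5675 g ÷ 1.21 g/mL = 4690 mL.

(a) 9.28 kg; (b) 4.69 L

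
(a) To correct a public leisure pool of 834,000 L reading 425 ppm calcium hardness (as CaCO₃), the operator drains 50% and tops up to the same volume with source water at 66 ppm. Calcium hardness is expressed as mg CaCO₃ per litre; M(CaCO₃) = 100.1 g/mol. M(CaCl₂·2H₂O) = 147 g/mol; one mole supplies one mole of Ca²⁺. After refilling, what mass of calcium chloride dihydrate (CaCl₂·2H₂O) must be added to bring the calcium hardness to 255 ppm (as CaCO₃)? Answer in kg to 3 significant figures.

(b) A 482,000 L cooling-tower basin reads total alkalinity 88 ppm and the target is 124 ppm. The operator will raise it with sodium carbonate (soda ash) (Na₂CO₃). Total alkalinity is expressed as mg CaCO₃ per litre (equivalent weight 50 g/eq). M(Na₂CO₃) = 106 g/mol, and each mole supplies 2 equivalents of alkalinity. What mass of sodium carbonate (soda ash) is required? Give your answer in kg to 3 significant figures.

(a) After draining 50% and refilling: 425 × 0.50 + 66 × 0.50 = 245.5 ppm.
(a) Deficit to target: 255 − 245.5 = 9.5 mg/L.
(a) As CaCO₃: 9.5 mg/L × 834,000 L = 7923 g; ÷ 100.1 = 79.15 mol Ca²⁺.
(a) Mass: 79.15 × 147 = 11,640 g.

(b) Alkalinity to add: (124 − 88) = 36 mg/L as CaCO₃ × 482,000 L = 17,350 g as CaCO₃.
(b) Equivalents: 17,350 g ÷ 50 g/eq = 347 eq.
(b) Each mole of Na₂CO₃ supplies 2 eq, so 347 / 2 = 173.5 mol.
(b) Mass: 173.5 mol × 106 g/mol = 18,390 g.

(a) 11.6 kg; (b) 18.4 kg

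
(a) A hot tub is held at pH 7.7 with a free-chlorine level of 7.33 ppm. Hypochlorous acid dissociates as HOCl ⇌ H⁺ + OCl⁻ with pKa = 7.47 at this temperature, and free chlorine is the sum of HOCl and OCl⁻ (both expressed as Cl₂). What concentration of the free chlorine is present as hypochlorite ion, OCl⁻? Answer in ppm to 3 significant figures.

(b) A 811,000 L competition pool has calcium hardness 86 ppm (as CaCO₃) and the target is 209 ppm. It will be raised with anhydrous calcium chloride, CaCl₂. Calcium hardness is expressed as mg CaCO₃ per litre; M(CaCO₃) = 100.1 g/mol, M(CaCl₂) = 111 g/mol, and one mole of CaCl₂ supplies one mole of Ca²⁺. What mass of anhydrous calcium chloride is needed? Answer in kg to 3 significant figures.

(a) 4.61 ppm; (b) 111 kg

(a) [OCl⁻]/[HOCl] = 10^(pH − pKa) = 10^(7.7 − 7.47) = 10^0.23 = 1.698.
(a) Fraction as HOCl = 1 / (1 + 1.698) = 0.3706.
(a) OCl⁻ = (1 − 0.3706) × 7.33 ppm = 4.613 ppm.

(b) Hardness to add: (209 − 86) = 123 mg/L as CaCO₃ × 811,000 L = 99,750 g as CaCO₃.
(b) Moles of Ca²⁺ (1 mol Ca²⁺ ≡ 1 mol CaCO₃): 99,750 / 100.1 g/mol = 996.5 mol.
(b) Mass of CaCl₂: 996.5 × 111 = 110,600 g.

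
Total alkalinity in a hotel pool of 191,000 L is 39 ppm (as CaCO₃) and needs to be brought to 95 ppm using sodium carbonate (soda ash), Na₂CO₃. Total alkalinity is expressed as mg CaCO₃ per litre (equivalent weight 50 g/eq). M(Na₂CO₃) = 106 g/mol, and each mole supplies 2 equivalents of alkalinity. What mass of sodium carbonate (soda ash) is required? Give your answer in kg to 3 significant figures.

11.3 kg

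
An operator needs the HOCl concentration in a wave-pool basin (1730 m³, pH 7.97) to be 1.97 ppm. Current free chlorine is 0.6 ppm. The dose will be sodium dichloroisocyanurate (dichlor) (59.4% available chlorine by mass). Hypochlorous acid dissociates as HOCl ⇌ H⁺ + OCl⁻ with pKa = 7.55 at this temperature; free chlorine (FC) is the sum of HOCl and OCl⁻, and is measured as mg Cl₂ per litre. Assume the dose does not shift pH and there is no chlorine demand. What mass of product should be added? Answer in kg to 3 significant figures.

Volume: 1730 m³ = 1,730,000 L.
[OCl⁻]/[HOCl] = 10^(pH − pKa) = 10^(7.97 − 7.55) = 2.63; fraction as HOCl = 1/(1 + 2.63) = 0.2755.
Free chlorine required for 1.97 ppm HOCl: 1.97 / 0.2755 = 7.152 ppm.
FC to add: 7.152 − 0.6 = 6.552 mg/L as Cl₂.
Cl₂ equivalent: 6.552 mg/L × 1,730,000 L = 11,330 g.
Product at 59.4% available Cl: 11,330 / 0.594 = 19,080 g.

19.1 kg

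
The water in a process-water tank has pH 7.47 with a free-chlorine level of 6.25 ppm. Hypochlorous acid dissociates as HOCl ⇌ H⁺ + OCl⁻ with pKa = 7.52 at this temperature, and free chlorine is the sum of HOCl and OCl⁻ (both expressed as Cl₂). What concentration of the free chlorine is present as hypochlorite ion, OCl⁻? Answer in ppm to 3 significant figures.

[OCl⁻]/[HOCl] = 10^(pH − pKa) = 10^(7.47 − 7.52) = 10^-0.05 = 0.8913.
Fraction as HOCl = 1 / (1 + 0.8913) = 0.5288.
OCl⁻ = (1 − 0.5288) × 6.25 ppm = 2.945 ppm.

2.95 ppm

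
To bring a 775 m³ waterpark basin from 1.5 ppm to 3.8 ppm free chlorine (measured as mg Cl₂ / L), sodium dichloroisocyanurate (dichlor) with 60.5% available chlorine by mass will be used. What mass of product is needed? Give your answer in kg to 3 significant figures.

Volume: 775 m³ = 775,000 L.
Chlorine deficit: 3.8 − 1.5 = 2.3 ppm = 2.3 mg/L as Cl₂.
Cl₂ equivalent needed: 2.3 mg/L × 775,000 L = 1,782,000 mg = 1782 g.
Product at 60.5% available chlorine: 1782 / 0.605 = 2946 g.

2.95 kg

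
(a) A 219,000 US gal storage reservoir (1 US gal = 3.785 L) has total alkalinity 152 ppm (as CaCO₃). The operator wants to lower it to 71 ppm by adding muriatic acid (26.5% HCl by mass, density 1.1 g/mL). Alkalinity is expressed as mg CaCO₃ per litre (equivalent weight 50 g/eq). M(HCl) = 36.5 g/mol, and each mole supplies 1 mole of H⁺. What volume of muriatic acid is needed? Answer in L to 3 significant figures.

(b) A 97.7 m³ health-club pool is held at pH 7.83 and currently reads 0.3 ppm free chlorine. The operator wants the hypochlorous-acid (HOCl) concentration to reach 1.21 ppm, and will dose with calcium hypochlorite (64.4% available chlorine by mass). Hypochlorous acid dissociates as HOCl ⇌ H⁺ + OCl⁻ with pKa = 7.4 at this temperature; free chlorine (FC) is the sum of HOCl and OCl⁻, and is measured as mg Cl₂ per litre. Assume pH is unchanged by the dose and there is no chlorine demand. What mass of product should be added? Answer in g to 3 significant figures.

(a) 168 L; (b) 632 g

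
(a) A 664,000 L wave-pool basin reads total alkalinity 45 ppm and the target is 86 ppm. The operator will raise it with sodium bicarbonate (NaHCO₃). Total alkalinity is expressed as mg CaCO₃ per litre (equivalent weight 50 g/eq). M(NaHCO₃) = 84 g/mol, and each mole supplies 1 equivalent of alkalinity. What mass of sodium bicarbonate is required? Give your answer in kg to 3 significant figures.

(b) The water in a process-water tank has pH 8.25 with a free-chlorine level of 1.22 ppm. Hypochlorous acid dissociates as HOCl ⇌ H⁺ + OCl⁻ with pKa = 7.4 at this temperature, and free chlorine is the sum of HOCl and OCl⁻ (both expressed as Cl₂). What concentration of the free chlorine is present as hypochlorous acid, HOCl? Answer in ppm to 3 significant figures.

(a) 45.7 kg; (b) 0.151 ppm

(a) Alkalinity to add: (86 − 45) = 41 mg/L as CaCO₃ × 664,000 L = 27,220 g as CaCO₃.
(a) Equivalents: 27,220 g ÷ 50 g/eq = 544.5 eq.
(a) NaHCO₃ supplies 1 eq per mole → 544.5 mol.
(a) Mass: 544.5 mol × 84 g/mol = 45,740 g.

(b) [OCl⁻]/[HOCl] = 10^(pH − pKa) = 10^(8.25 − 7.4) = 10^0.85 = 7.079.
(b) Fraction as HOCl = 1 / (1 + 7.079) = 0.1238.
(b) HOCl = 0.1238 × 1.22 ppm = 0.151 ppm.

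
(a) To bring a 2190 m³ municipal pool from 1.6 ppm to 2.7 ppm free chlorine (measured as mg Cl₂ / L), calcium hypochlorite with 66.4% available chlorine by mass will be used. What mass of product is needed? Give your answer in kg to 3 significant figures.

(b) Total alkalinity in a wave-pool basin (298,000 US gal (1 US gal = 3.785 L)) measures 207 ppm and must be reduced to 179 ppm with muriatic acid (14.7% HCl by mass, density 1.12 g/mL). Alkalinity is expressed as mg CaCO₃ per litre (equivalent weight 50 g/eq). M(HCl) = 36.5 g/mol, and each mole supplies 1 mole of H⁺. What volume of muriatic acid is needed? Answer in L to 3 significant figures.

(a) 3.63 kg; (b) 140 L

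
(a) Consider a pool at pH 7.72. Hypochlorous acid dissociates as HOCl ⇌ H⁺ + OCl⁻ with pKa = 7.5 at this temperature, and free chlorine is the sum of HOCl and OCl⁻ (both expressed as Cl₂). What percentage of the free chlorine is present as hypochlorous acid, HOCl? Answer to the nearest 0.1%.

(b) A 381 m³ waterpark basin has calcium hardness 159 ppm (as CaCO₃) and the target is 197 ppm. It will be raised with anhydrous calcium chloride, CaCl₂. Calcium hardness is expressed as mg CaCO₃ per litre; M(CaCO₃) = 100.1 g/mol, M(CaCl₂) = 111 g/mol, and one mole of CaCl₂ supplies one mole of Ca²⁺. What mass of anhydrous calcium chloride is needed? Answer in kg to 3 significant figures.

(a) 37.6%; (b) 16.1 kg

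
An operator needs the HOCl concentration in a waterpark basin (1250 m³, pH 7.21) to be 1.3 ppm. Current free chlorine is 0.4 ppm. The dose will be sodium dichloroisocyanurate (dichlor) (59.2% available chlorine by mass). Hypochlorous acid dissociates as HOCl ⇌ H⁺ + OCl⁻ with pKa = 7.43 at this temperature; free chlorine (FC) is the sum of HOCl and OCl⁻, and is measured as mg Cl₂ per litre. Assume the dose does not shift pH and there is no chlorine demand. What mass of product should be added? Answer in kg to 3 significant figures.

Volume: 1250 m³ = 1,250,000 L.
[OCl⁻]/[HOCl] = 10^(pH − pKa) = 10^(7.21 − 7.43) = 0.6026; fraction as HOCl = 1/(1 + 0.6026) = 0.624.
Free chlorine required for 1.3 ppm HOCl: 1.3 / 0.624 = 2.083 ppm.
FC to add: 2.083 − 0.4 = 1.683 mg/L as Cl₂.
Cl₂ equivalent: 1.683 mg/L × 1,250,000 L = 2104 g.
Product at 59.2% available Cl: 2104 / 0.592 = 3554 g.

3.55 kg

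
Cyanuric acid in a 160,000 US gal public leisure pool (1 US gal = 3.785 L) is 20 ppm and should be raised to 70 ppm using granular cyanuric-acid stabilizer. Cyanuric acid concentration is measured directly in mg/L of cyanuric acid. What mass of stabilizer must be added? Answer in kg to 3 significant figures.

30.3 kg

Volume: 160,000 US gal × 3.785 L/gal = 605,600 L.
CYA to add: (70 − 20) = 50 mg/L × 605,600 L = 30,280 g cyanuric acid.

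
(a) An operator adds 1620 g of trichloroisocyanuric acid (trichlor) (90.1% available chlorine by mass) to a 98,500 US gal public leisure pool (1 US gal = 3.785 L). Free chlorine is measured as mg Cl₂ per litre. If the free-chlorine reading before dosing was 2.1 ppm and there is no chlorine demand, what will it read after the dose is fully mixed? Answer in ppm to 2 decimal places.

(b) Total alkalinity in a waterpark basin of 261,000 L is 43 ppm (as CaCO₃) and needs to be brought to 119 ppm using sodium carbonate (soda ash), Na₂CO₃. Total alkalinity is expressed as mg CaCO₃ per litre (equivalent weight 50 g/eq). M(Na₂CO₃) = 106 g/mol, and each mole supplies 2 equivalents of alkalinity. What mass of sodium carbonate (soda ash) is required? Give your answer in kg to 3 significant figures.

(a) 6.02 ppm; (b) 21.0 kg

(a) Volume: 98,500 US gal × 3.785 L/gal = 372,822 L.
(a) Available chlorine delivered: 1620 g × 0.901 = 1460 g as Cl₂.
(a) Concentration rise: 1460 g / 372,822 L = 3.915 mg/L = 3.92 ppm.
(a) Final FC: 2.1 + 3.92 = 6.02 ppm.

(b) Alkalinity to add: (119 − 43) = 76 mg/L as CaCO₃ × 261,000 L = 19,840 g as CaCO₃.
(b) Equivalents: 19,840 g ÷ 50 g/eq = 396.7 eq.
(b) Each mole of Na₂CO₃ supplies 2 eq, so 396.7 / 2 = 198.4 mol.
(b) Mass: 198.4 mol × 106 g/mol = 21,030 g.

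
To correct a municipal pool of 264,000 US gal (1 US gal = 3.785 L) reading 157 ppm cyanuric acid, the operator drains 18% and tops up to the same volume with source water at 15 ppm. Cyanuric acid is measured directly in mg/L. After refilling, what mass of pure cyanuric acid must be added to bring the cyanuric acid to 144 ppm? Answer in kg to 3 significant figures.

12.6 kg

Volume: 264,000 US gal × 3.785 L/gal = 999,240 L.
After draining 18% and refilling: 157 × 0.82 + 15 × 0.18 = 131.44 ppm.
Deficit to target: 144 − 131.44 = 12.56 mg/L.
Mass: 12.56 mg/L × 999,240 L = 12,550 g cyanuric acid.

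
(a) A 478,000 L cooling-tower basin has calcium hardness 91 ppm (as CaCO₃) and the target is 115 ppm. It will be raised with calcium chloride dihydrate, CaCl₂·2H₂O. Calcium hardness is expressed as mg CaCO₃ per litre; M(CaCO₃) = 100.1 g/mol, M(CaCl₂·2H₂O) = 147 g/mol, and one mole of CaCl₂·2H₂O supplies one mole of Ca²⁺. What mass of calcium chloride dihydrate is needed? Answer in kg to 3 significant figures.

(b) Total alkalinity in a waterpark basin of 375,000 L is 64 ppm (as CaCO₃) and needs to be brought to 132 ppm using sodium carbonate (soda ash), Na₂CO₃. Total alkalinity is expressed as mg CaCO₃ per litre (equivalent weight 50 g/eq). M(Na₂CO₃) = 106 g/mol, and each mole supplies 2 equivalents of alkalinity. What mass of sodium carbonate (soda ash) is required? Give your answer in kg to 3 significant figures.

(a) 16.8 kg; (b) 27.0 kg

(a) Hardness to add: (115 − 91) = 24 mg/L as CaCO₃ × 478,000 L = 11,470 g as CaCO₃.
(a) Moles of Ca²⁺ (1 mol Ca²⁺ ≡ 1 mol CaCO₃): 11,470 / 100.1 g/mol = 114.6 mol.
(a) Mass of CaCl₂·2H₂O: 114.6 × 147 = 16,850 g.

(b) Alkalinity to add: (132 − 64) = 68 mg/L as CaCO₃ × 375,000 L = 25,500 g as CaCO₃.
(b) Equivalents: 25,500 g ÷ 50 g/eq = 510 eq.
(b) Each mole of Na₂CO₃ supplies 2 eq, so 510 / 2 = 255 mol.
(b) Mass: 255 mol × 106 g/mol = 27,030 g.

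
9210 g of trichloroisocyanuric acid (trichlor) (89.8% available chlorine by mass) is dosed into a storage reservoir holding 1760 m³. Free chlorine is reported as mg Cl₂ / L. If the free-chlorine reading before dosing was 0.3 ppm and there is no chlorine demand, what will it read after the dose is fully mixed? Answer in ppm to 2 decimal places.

5.00 ppm

Volume: 1760 m³ = 1,760,000 L.
Available chlorine delivered: 9210 g × 0.898 = 8271 g as Cl₂.
Concentration rise: 8271 g / 1,760,000 L = 4.699 mg/L = 4.70 ppm.
Final FC: 0.3 + 4.70 = 5.00 ppm.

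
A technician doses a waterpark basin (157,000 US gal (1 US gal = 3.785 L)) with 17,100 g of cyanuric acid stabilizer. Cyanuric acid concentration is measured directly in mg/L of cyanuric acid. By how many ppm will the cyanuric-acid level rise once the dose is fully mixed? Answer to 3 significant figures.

Volume: 157,000 US gal × 3.785 L/gal = 594,245 L.
Rise: 17,100 g / 594,245 L × 1000 = 28.78 mg/L.

28.8 ppm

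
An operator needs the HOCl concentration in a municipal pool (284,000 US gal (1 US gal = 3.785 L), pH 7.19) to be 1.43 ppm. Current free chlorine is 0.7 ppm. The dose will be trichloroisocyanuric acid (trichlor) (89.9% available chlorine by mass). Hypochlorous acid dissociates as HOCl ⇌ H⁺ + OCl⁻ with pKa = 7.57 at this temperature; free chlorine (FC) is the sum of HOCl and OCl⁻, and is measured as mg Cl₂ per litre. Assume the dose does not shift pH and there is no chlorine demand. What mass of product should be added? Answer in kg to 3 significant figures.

Volume: 284,000 US gal × 3.785 L/gal = 1,074,940 L.
[OCl⁻]/[HOCl] = 10^(pH − pKa) = 10^(7.19 − 7.57) = 0.4169; fraction as HOCl = 1/(1 + 0.4169) = 0.7058.
Free chlorine required for 1.43 ppm HOCl: 1.43 / 0.7058 = 2.026 ppm.
FC to add: 2.026 − 0.7 = 1.326 mg/L as Cl₂.
Cl₂ equivalent: 1.326 mg/L × 1,074,940 L = 1426 g.
Product at 89.9% available Cl: 1426 / 0.899 = 1586 g.

1.59 kg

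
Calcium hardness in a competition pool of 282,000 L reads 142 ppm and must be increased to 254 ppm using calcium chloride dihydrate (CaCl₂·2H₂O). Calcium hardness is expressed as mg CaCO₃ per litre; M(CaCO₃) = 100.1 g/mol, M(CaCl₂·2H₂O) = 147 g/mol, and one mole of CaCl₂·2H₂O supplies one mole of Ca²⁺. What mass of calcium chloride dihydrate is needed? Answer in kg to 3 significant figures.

46.4 kg

Hardness to add: (254 − 142) = 112 mg/L as CaCO₃ × 282,000 L = 31,580 g as CaCO₃.
Moles of Ca²⁺ (1 mol Ca²⁺ ≡ 1 mol CaCO₃): 31,580 / 100.1 g/mol = 315.5 mol.
Mass of CaCl₂·2H₂O: 315.5 × 147 = 46,380 g.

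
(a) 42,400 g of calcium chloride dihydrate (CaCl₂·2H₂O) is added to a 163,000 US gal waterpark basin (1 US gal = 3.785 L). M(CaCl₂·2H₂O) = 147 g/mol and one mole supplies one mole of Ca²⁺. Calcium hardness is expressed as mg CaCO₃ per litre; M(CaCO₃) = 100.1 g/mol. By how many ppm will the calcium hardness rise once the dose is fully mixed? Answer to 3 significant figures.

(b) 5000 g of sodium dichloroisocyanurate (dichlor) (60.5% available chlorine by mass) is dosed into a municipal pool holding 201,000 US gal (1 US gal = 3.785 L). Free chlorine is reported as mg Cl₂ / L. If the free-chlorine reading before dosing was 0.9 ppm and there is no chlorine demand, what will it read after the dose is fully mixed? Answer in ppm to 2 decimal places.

(a) Volume: 163,000 US gal × 3.785 L/gal = 616,955 L.
(a) Moles of Ca²⁺: 42,400 g ÷ 147 g/mol = 288.4 mol.
(a) As CaCO₃: 288.4 mol × 100.1 g/mol = 28,870 g.
(a) Rise: 28,870 g / 616,955 L × 1000 = 46.8 mg/L.

(b) Volume: 201,000 US gal × 3.785 L/gal = 760,785 L.
(b) Available chlorine delivered: 5000 g × 0.605 = 3025 g as Cl₂.
(b) Concentration rise: 3025 g / 760,785 L = 3.976 mg/L = 3.98 ppm.
(b) Final FC: 0.9 + 3.98 = 4.88 ppm.

(a) 46.8 ppm; (b) 4.88 ppm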